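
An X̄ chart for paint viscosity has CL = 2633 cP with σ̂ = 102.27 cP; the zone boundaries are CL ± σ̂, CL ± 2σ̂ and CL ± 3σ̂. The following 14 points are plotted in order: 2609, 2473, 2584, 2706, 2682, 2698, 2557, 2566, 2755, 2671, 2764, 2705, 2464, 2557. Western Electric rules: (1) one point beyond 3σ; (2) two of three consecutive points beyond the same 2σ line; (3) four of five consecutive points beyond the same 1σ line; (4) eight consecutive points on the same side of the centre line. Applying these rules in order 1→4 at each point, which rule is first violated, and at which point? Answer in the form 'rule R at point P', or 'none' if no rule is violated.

none

Zone of each point (C = within 1σ̂, B = 1σ̂–2σ̂, A = 2σ̂–3σ̂, * = beyond 3σ̂; sign = side of CL): 1:-C, 2:-B, 3:-C, 4:+C, 5:+C, 6:+C, 7:-C, 8:-C, 9:+B, 10:+C, 11:+B, 12:+C, 13:-B, 14:-C
No rule fires across all 14 points.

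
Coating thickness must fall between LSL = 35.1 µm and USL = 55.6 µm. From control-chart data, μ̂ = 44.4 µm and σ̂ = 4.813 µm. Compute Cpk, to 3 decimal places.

0.644

Cpu = (USL − μ̂) / (3σ̂) = (55.6 − 44.4) / (3 × 4.813) = 0.7757; Cpl = (μ̂ − LSL) / (3σ̂) = (44.4 − 35.1) / (3 × 4.813) = 0.6441; Cpk = min(Cpu, Cpl) = 0.6441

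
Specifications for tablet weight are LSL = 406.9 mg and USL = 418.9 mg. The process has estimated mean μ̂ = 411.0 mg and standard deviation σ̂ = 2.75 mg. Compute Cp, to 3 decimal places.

Cp = (USL − LSL) / (6σ̂) = (418.9 − 406.9) / (6 × 2.75) = 12.0000 / 16.5000 = 0.7273

0.727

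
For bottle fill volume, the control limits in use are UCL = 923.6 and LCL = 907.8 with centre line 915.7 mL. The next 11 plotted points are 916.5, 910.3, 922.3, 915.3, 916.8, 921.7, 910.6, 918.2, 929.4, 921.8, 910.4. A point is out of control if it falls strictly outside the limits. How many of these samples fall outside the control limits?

1

Compare each point to [907.8, 923.6]: sample 9 = 929.4 > UCL.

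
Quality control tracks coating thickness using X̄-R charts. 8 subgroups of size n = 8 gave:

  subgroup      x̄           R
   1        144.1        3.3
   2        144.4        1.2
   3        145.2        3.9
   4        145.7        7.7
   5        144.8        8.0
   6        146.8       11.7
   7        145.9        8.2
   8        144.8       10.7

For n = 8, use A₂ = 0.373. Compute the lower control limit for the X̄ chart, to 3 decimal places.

X̄̄ = (144.1 + 144.4 + 145.2 + 145.7 + 144.8 + 146.8 + 145.9 + 144.8) / 8 = 1161.7000 / 8 = 145.2125
R̄ = (3.3 + 1.2 + 3.9 + 7.7 + 8.0 + 11.7 + 8.2 + 10.7) / 8 = 54.7000 / 8 = 6.8375
LCL = X̄̄ − A₂·R̄ = 145.2125 − 0.373 × 6.8375 = 142.6621

142.662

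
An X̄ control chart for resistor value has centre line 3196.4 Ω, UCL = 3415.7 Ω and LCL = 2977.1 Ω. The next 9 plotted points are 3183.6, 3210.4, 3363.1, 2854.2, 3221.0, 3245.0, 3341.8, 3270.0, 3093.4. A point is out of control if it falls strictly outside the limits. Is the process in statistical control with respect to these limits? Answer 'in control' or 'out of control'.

Compare each point to [2977.1, 3415.7]: sample 4 = 2854.2 < LCL.

out of control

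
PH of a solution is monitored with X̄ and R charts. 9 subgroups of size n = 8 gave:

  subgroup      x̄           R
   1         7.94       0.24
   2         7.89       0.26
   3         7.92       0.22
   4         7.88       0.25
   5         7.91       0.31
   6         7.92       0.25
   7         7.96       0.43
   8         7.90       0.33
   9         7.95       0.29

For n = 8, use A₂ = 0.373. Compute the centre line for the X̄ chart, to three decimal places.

7.919

X̄̄ = (7.94 + 7.89 + 7.92 + 7.88 + 7.91 + 7.92 + 7.96 + 7.90 + 7.95) / 9 = 71.2700 / 9 = 7.9189
CL = X̄̄ = 7.9189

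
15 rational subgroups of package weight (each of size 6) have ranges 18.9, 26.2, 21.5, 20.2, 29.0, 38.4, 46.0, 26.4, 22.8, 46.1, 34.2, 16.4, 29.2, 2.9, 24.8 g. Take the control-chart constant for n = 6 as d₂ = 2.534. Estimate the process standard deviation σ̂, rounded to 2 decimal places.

10.60

R̄ = (18.9 + 26.2 + 21.5 + 20.2 + 29.0 + 38.4 + 46.0 + 26.4 + 22.8 + 46.1 + 34.2 + 16.4 + 29.2 + 2.9 + 24.8) / 15 = 26.8667
σ̂ = R̄ / d₂ = 26.8667 / 2.534 = 10.6025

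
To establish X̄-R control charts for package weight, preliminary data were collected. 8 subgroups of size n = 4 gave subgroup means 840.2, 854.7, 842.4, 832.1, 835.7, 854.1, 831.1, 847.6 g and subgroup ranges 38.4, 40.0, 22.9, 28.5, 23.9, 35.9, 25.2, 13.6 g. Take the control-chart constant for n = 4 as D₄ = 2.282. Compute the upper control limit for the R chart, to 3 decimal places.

R̄ = (38.4 + 40.0 + 22.9 + 28.5 + 23.9 + 35.9 + 25.2 + 13.6) / 8 = 228.4000 / 8 = 28.5500
UCL_R = D₄·R̄ = 2.282 × 28.5500 = 65.1511

65.151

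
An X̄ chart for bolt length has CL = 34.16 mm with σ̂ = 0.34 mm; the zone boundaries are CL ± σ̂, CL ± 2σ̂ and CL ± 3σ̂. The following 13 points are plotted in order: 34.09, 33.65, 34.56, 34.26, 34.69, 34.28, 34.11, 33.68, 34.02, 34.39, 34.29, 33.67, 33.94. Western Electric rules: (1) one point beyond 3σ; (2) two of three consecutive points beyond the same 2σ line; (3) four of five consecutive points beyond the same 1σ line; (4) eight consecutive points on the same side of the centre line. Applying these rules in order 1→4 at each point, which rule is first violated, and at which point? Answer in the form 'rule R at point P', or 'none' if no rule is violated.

Zone of each point (C = within 1σ̂, B = 1σ̂–2σ̂, A = 2σ̂–3σ̂, * = beyond 3σ̂; sign = side of CL): 1:-C, 2:-B, 3:+B, 4:+C, 5:+B, 6:+C, 7:-C, 8:-B, 9:-C, 10:+C, 11:+C, 12:-B, 13:-C
No rule fires across all 13 points.

none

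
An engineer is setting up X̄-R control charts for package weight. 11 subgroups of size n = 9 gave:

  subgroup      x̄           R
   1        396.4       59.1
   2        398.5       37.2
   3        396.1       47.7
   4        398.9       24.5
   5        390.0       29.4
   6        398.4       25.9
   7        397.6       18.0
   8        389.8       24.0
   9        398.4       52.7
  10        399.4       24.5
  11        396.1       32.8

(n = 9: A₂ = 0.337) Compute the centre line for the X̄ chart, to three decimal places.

396.327

X̄̄ = (396.4 + 398.5 + 396.1 + 398.9 + 390.0 + 398.4 + 397.6 + 389.8 + 398.4 + 399.4 + 396.1) / 11 = 4359.6000 / 11 = 396.3273
CL = X̄̄ = 396.3273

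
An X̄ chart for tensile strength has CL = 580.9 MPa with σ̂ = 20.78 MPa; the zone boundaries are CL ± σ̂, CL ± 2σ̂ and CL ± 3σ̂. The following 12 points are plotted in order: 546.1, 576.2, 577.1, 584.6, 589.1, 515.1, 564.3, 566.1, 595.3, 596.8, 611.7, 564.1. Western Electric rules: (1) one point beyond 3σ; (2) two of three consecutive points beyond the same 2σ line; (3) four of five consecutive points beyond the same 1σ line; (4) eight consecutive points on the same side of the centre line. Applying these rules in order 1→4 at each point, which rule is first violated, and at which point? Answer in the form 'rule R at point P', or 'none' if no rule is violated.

Zone of each point (C = within 1σ̂, B = 1σ̂–2σ̂, A = 2σ̂–3σ̂, * = beyond 3σ̂; sign = side of CL): 1:-B, 2:-C, 3:-C, 4:+C, 5:+C, 6:-*, 7:-C, 8:-C, 9:+C, 10:+C, 11:+B, 12:-C
Rule 1 (one point beyond the 3σ limits) is satisfied at point 6.

rule 1 at point 6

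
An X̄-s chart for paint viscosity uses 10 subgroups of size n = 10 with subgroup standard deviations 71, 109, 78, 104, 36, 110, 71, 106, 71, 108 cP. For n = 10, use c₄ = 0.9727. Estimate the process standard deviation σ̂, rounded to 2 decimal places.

88.82

s̄ = (71 + 109 + 78 + 104 + 36 + 110 + 71 + 106 + 71 + 108) / 10 = 86.4000
σ̂ = s̄ / c₄ = 86.4000 / 0.9727 = 88.8249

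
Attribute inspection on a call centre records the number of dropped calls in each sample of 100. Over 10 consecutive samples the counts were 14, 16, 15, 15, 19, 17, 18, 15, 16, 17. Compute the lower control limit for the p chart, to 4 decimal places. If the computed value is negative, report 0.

0.0515

p̄ = Σdᵢ / (k·n) = 162 / (10 × 100) = 0.16200
LCL = p̄ − 3·√(p̄(1−p̄)/n) = 0.16200 − 3 × 0.03685 = 0.05146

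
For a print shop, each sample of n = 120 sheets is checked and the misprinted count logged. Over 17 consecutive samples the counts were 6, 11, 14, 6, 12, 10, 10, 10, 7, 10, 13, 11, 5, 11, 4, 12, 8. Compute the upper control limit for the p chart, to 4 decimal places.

p̄ = Σdᵢ / (k·n) = 160 / (17 × 120) = 0.07843
UCL = p̄ + 3·√(p̄(1−p̄)/n) = 0.07843 + 3 × √(0.07843×0.92157/120) = 0.07843 + 3 × 0.02454 = 0.15206

0.1521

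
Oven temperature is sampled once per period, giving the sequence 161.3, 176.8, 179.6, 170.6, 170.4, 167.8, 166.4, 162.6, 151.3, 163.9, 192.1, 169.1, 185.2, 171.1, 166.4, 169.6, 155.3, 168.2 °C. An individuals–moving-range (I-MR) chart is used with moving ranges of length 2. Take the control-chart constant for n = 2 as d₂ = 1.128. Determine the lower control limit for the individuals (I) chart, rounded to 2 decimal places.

141.83

X̄ = (161.3 + 176.8 + 179.6 + 170.6 + 170.4 + 167.8 + 166.4 + 162.6 + 151.3 + 163.9 + 192.1 + 169.1 + 185.2 + 171.1 + 166.4 + 169.6 + 155.3 + 168.2) / 18 = 169.3167
Moving ranges: 15.5, 2.8, 9.0, 0.2, 2.6, 1.4, 3.8, 11.3, 12.6, 28.2, 23.0, 16.1, 14.1, 4.7, 3.2, 14.3, 12.9; M̄R̄ = 175.7000 / 17 = 10.3353
LCL = X̄ − 3·M̄R̄/d₂ = 169.3167 − 3 × 10.3353 / 1.128 = 141.8292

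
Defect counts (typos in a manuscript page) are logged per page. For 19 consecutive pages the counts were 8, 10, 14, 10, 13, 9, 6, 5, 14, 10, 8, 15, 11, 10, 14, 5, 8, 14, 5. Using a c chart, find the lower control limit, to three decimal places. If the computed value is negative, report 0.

0.486

c̄ = (8 + 10 + 14 + 10 + 13 + 9 + 6 + 5 + 14 + 10 + 8 + 15 + 11 + 10 + 14 + 5 + 8 + 14 + 5) / 19 = 189 / 19 = 9.9474
LCL = c̄ − 3√c̄ = 9.9474 − 3 × 3.1539 = 0.4855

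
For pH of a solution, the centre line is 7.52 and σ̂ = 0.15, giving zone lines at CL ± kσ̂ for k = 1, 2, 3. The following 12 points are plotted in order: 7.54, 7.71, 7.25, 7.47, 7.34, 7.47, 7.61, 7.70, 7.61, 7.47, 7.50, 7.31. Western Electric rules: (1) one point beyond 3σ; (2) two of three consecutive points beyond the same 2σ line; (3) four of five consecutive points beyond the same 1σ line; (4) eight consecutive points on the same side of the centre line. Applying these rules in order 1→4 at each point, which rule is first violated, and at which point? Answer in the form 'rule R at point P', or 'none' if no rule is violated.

none

Zone of each point (C = within 1σ̂, B = 1σ̂–2σ̂, A = 2σ̂–3σ̂, * = beyond 3σ̂; sign = side of CL): 1:+C, 2:+B, 3:-B, 4:-C, 5:-B, 6:-C, 7:+C, 8:+B, 9:+C, 10:-C, 11:-C, 12:-B
No rule fires across all 12 points.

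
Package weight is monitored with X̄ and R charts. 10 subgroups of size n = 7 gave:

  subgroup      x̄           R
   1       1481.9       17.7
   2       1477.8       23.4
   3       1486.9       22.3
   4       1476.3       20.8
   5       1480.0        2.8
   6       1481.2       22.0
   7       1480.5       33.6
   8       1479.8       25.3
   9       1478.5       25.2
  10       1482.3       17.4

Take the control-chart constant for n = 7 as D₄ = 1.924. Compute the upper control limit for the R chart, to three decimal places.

R̄ = (17.7 + 23.4 + 22.3 + 20.8 + 2.8 + 22.0 + 33.6 + 25.3 + 25.2 + 17.4) / 10 = 210.5000 / 10 = 21.0500
UCL_R = D₄·R̄ = 1.924 × 21.0500 = 40.5002

40.500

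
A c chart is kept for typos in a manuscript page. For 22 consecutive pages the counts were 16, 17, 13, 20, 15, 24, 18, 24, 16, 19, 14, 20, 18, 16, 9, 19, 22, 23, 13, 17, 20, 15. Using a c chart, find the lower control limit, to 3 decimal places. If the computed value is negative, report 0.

5.038

c̄ = (16 + 17 + 13 + 20 + 15 + 24 + 18 + 24 + 16 + 19 + 14 + 20 + 18 + 16 + 9 + 19 + 22 + 23 + 13 + 17 + 20 + 15) / 22 = 388 / 22 = 17.6364
LCL = c̄ − 3√c̄ = 17.6364 − 3 × 4.1996 = 5.0377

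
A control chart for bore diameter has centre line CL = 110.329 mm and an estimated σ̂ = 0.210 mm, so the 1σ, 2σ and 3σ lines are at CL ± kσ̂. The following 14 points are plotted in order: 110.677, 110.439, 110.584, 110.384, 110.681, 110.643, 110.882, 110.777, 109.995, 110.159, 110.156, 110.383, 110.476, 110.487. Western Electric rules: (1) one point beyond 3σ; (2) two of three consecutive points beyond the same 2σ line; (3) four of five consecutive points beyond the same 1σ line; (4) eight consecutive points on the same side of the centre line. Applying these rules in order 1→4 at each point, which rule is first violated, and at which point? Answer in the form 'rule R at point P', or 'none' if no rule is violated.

Zone of each point (C = within 1σ̂, B = 1σ̂–2σ̂, A = 2σ̂–3σ̂, * = beyond 3σ̂; sign = side of CL): 1:+B, 2:+C, 3:+B, 4:+C, 5:+B, 6:+B, 7:+A, 8:+A, 9:-B, 10:-C, 11:-C, 12:+C, 13:+C, 14:+C
Rule 3 (four of five consecutive points beyond the same 1σ limit) is satisfied at point 7.

rule 3 at point 7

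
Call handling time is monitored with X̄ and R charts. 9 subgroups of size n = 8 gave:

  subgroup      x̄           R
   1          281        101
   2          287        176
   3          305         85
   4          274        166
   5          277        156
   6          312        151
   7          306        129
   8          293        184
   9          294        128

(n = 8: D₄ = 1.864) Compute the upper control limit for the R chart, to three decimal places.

264.274

R̄ = (101 + 176 + 85 + 166 + 156 + 151 + 129 + 184 + 128) / 9 = 1276.0000 / 9 = 141.7778
UCL_R = D₄·R̄ = 1.864 × 141.7778 = 264.2738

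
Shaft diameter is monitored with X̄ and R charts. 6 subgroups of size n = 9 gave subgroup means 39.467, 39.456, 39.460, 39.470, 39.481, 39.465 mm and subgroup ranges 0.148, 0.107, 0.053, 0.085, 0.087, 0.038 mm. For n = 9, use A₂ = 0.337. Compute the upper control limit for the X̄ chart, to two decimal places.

X̄̄ = (39.467 + 39.456 + 39.460 + 39.470 + 39.481 + 39.465) / 6 = 236.7990 / 6 = 39.4665
R̄ = (0.148 + 0.107 + 0.053 + 0.085 + 0.087 + 0.038) / 6 = 0.5180 / 6 = 0.0863
UCL = X̄̄ + A₂·R̄ = 39.4665 + 0.337 × 0.0863 = 39.4956

39.50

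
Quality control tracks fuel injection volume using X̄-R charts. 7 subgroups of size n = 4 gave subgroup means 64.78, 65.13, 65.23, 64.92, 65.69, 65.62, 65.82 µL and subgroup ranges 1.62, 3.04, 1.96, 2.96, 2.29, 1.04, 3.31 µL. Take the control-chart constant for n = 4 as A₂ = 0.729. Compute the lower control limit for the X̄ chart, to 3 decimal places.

63.624

X̄̄ = (64.78 + 65.13 + 65.23 + 64.92 + 65.69 + 65.62 + 65.82) / 7 = 457.1900 / 7 = 65.3129
R̄ = (1.62 + 3.04 + 1.96 + 2.96 + 2.29 + 1.04 + 3.31) / 7 = 16.2200 / 7 = 2.3171
LCL = X̄̄ − A₂·R̄ = 65.3129 − 0.729 × 2.3171 = 63.6237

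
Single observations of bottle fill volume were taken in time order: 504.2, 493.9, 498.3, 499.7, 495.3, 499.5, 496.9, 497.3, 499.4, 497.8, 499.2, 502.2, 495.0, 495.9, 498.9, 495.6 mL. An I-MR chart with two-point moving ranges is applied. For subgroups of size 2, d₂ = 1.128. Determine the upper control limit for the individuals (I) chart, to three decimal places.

X̄ = (504.2 + 493.9 + 498.3 + 499.7 + 495.3 + 499.5 + 496.9 + 497.3 + 499.4 + 497.8 + 499.2 + 502.2 + 495.0 + 495.9 + 498.9 + 495.6) / 16 = 498.0688
Moving ranges: 10.3, 4.4, 1.4, 4.4, 4.2, 2.6, 0.4, 2.1, 1.6, 1.4, 3.0, 7.2, 0.9, 3.0, 3.3; M̄R̄ = 50.2000 / 15 = 3.3467
UCL = X̄ + 3·M̄R̄/d₂ = 498.0688 + 3 × 3.3467 / 1.128 = 506.9695

506.969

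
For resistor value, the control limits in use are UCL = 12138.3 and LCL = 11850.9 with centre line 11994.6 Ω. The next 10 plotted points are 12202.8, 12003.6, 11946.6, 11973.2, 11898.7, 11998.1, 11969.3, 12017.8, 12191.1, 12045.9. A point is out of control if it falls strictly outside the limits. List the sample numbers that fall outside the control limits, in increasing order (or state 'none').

1, 9

Compare each point to [11850.9, 12138.3]: sample 1 = 12202.8 > UCL; sample 9 = 12191.1 > UCL.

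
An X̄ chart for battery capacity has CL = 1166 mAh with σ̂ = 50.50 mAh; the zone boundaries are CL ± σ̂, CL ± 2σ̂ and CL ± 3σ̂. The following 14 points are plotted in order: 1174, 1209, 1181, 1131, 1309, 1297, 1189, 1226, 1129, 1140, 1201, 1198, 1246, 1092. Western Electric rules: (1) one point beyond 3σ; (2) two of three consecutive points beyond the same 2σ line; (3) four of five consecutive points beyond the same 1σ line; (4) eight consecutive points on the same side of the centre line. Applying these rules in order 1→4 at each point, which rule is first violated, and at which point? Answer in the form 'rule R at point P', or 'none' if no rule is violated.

Zone of each point (C = within 1σ̂, B = 1σ̂–2σ̂, A = 2σ̂–3σ̂, * = beyond 3σ̂; sign = side of CL): 1:+C, 2:+C, 3:+C, 4:-C, 5:+A, 6:+A, 7:+C, 8:+B, 9:-C, 10:-C, 11:+C, 12:+C, 13:+B, 14:-B
Rule 2 (two of three consecutive points beyond the same 2σ limit) is satisfied at point 6.

rule 2 at point 6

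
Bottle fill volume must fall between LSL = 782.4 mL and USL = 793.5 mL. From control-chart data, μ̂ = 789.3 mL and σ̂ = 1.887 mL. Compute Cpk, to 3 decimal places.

Cpu = (USL − μ̂) / (3σ̂) = (793.5 − 789.3) / (3 × 1.887) = 0.7419; Cpl = (μ̂ − LSL) / (3σ̂) = (789.3 − 782.4) / (3 × 1.887) = 1.2189; Cpk = min(Cpu, Cpl) = 0.7419

0.742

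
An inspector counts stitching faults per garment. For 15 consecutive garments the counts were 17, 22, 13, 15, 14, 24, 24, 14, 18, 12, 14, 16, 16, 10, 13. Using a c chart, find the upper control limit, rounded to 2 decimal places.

28.18

c̄ = (17 + 22 + 13 + 15 + 14 + 24 + 24 + 14 + 18 + 12 + 14 + 16 + 16 + 10 + 13) / 15 = 242 / 15 = 16.1333
UCL = c̄ + 3√c̄ = 16.1333 + 3 × √16.1333 = 16.1333 + 3 × 4.0166 = 28.1832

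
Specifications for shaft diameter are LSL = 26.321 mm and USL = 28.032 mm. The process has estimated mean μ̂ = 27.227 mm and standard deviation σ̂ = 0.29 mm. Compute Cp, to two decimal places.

Cp = (USL − LSL) / (6σ̂) = (28.032 − 26.321) / (6 × 0.29) = 1.7110 / 1.7400 = 0.9833

0.98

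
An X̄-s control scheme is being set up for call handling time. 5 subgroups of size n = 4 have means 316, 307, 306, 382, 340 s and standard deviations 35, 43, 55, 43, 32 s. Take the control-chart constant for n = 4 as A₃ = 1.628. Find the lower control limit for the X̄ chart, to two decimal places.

X̄̄ = (316 + 307 + 306 + 382 + 340) / 5 = 330.2000
s̄ = (35 + 43 + 55 + 43 + 32) / 5 = 41.6000
LCL = X̄̄ − A₃·s̄ = 330.2000 − 1.628 × 41.6000 = 262.4752

262.48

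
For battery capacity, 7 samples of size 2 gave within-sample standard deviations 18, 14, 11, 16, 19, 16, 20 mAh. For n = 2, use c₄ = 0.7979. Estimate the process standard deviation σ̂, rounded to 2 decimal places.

20.41

s̄ = (18 + 14 + 11 + 16 + 19 + 16 + 20) / 7 = 16.2857
σ̂ = s̄ / c₄ = 16.2857 / 0.7979 = 20.4107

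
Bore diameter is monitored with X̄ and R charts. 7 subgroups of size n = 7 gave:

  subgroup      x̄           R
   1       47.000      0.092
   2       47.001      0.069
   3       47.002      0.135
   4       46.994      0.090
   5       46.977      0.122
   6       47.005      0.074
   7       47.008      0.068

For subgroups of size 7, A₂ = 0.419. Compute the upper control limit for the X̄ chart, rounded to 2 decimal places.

47.04

X̄̄ = (47.000 + 47.001 + 47.002 + 46.994 + 46.977 + 47.005 + 47.008) / 7 = 328.9870 / 7 = 46.9981
R̄ = (0.092 + 0.069 + 0.135 + 0.090 + 0.122 + 0.074 + 0.068) / 7 = 0.6500 / 7 = 0.0929
UCL = X̄̄ + A₂·R̄ = 46.9981 + 0.419 × 0.0929 = 47.0371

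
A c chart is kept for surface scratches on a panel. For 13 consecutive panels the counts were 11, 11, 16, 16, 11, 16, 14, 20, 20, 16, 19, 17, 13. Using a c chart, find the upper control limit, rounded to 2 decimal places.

27.15

c̄ = (11 + 11 + 16 + 16 + 11 + 16 + 14 + 20 + 20 + 16 + 19 + 17 + 13) / 13 = 200 / 13 = 15.3846
UCL = c̄ + 3√c̄ = 15.3846 + 3 × √15.3846 = 15.3846 + 3 × 3.9223 = 27.1516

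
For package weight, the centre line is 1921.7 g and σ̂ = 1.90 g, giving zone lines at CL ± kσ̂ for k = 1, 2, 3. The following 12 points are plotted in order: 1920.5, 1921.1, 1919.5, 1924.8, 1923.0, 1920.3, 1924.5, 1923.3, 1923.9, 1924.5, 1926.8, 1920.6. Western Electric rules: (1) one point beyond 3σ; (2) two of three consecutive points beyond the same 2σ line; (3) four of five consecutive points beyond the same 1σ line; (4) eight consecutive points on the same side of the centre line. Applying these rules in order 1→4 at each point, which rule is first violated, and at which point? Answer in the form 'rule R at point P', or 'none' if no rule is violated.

rule 3 at point 11

Zone of each point (C = within 1σ̂, B = 1σ̂–2σ̂, A = 2σ̂–3σ̂, * = beyond 3σ̂; sign = side of CL): 1:-C, 2:-C, 3:-B, 4:+B, 5:+C, 6:-C, 7:+B, 8:+C, 9:+B, 10:+B, 11:+A, 12:-C
Rule 3 (four of five consecutive points beyond the same 1σ limit) is satisfied at point 11.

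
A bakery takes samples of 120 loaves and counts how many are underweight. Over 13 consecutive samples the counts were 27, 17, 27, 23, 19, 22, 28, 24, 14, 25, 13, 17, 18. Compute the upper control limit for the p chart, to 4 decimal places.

0.2798

p̄ = Σdᵢ / (k·n) = 274 / (13 × 120) = 0.17564
UCL = p̄ + 3·√(p̄(1−p̄)/n) = 0.17564 + 3 × √(0.17564×0.82436/120) = 0.17564 + 3 × 0.03474 = 0.27985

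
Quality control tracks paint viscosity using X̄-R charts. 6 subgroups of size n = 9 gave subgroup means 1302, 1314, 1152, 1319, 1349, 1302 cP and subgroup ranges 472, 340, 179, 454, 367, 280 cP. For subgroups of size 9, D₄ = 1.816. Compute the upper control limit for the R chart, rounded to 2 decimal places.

633.18

R̄ = (472 + 340 + 179 + 454 + 367 + 280) / 6 = 2092.0000 / 6 = 348.6667
UCL_R = D₄·R̄ = 1.816 × 348.6667 = 633.1787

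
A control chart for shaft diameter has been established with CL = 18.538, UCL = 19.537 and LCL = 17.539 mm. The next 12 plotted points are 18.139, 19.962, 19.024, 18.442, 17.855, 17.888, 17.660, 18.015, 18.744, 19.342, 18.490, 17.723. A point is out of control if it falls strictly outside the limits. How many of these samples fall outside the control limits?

Compare each point to [17.539, 19.537]: sample 2 = 19.962 > UCL.

1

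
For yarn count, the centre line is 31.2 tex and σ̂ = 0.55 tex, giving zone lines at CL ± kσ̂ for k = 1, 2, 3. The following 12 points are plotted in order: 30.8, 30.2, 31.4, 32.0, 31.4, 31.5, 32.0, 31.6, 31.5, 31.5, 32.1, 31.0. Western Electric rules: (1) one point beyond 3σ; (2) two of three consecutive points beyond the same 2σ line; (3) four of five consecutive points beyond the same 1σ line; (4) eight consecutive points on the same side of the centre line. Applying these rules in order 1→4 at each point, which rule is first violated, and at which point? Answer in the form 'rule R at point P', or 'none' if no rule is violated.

Zone of each point (C = within 1σ̂, B = 1σ̂–2σ̂, A = 2σ̂–3σ̂, * = beyond 3σ̂; sign = side of CL): 1:-C, 2:-B, 3:+C, 4:+B, 5:+C, 6:+C, 7:+B, 8:+C, 9:+C, 10:+C, 11:+B, 12:-C
Rule 4 (eight consecutive points on the same side of the centre line) is satisfied at point 10.

rule 4 at point 10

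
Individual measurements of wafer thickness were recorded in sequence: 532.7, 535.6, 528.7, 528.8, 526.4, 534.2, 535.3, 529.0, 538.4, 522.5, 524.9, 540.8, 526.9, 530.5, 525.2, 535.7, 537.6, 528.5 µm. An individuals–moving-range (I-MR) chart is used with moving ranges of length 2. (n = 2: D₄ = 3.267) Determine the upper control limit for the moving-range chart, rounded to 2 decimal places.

Moving ranges: 2.9, 6.9, 0.1, 2.4, 7.8, 1.1, 6.3, 9.4, 15.9, 2.4, 15.9, 13.9, 3.6, 5.3, 10.5, 1.9, 9.1; M̄R̄ = 115.4000 / 17 = 6.7882
UCL_MR = D₄·M̄R̄ = 3.267 × 6.7882 = 22.1772

22.18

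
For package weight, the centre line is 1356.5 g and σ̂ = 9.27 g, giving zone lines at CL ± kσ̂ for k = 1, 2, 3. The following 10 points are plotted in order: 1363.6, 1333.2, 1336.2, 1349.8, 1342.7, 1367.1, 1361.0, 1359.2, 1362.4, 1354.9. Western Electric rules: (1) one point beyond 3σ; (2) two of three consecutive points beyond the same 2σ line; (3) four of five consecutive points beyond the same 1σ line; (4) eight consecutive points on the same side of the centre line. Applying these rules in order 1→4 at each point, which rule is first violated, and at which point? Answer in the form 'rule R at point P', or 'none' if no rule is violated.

Zone of each point (C = within 1σ̂, B = 1σ̂–2σ̂, A = 2σ̂–3σ̂, * = beyond 3σ̂; sign = side of CL): 1:+C, 2:-A, 3:-A, 4:-C, 5:-B, 6:+B, 7:+C, 8:+C, 9:+C, 10:-C
Rule 2 (two of three consecutive points beyond the same 2σ limit) is satisfied at point 3.

rule 2 at point 3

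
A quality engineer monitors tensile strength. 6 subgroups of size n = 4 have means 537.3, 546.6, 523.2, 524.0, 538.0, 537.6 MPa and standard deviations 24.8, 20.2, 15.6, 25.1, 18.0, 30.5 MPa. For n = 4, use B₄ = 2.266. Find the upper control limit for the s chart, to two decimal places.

50.68

s̄ = (24.8 + 20.2 + 15.6 + 25.1 + 18.0 + 30.5) / 6 = 22.3667
UCL_s = B₄·s̄ = 2.266 × 22.3667 = 50.6829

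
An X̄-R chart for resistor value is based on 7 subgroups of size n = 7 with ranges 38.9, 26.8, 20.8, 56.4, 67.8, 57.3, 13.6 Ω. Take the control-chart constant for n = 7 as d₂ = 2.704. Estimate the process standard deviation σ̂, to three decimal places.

14.877

R̄ = (38.9 + 26.8 + 20.8 + 56.4 + 67.8 + 57.3 + 13.6) / 7 = 40.2286
σ̂ = R̄ / d₂ = 40.2286 / 2.704 = 14.8774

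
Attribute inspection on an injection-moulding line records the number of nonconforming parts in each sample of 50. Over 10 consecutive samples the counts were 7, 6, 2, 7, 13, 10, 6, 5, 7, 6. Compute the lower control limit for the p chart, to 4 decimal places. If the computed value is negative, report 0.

p̄ = Σdᵢ / (k·n) = 69 / (10 × 50) = 0.13800
LCL = p̄ − 3·√(p̄(1−p̄)/n) = 0.13800 − 3 × 0.04878 = -0.00833 → 0 (negative, so LCL = 0)

0.0000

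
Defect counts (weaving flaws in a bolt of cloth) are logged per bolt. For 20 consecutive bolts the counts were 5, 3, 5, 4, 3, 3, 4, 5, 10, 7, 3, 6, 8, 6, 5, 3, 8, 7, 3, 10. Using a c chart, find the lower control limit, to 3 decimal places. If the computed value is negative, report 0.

0.000

c̄ = (5 + 3 + 5 + 4 + 3 + 3 + 4 + 5 + 10 + 7 + 3 + 6 + 8 + 6 + 5 + 3 + 8 + 7 + 3 + 10) / 20 = 108 / 20 = 5.4000
LCL = c̄ − 3√c̄ = 5.4000 − 3 × 2.3238 = -1.5714 → 0 (cannot be negative)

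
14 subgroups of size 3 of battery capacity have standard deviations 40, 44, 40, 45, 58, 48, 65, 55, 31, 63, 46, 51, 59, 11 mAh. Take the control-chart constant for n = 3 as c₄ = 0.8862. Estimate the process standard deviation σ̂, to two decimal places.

s̄ = (40 + 44 + 40 + 45 + 58 + 48 + 65 + 55 + 31 + 63 + 46 + 51 + 59 + 11) / 14 = 46.8571
σ̂ = s̄ / c₄ = 46.8571 / 0.8862 = 52.8742

52.87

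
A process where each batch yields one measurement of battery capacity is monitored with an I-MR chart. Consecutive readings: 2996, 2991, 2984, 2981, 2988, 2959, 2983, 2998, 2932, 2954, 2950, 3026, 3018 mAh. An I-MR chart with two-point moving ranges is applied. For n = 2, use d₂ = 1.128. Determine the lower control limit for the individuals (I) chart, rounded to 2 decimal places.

2922.58

X̄ = (2996 + 2991 + 2984 + 2981 + 2988 + 2959 + 2983 + 2998 + 2932 + 2954 + 2950 + 3026 + 3018) / 13 = 2981.5385
Moving ranges: 5, 7, 3, 7, 29, 24, 15, 66, 22, 4, 76, 8; M̄R̄ = 266.0000 / 12 = 22.1667
LCL = X̄ − 3·M̄R̄/d₂ = 2981.5385 − 3 × 22.1667 / 1.128 = 2922.5846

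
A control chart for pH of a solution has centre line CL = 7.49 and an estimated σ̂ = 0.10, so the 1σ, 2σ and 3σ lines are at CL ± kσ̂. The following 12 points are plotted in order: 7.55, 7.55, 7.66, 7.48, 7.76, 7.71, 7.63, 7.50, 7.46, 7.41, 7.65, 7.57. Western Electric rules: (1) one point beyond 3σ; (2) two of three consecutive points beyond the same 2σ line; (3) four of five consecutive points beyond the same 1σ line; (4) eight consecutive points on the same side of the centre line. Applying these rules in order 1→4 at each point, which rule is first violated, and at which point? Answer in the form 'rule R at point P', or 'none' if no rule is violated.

rule 2 at point 6

Zone of each point (C = within 1σ̂, B = 1σ̂–2σ̂, A = 2σ̂–3σ̂, * = beyond 3σ̂; sign = side of CL): 1:+C, 2:+C, 3:+B, 4:-C, 5:+A, 6:+A, 7:+B, 8:+C, 9:-C, 10:-C, 11:+B, 12:+C
Rule 2 (two of three consecutive points beyond the same 2σ limit) is satisfied at point 6.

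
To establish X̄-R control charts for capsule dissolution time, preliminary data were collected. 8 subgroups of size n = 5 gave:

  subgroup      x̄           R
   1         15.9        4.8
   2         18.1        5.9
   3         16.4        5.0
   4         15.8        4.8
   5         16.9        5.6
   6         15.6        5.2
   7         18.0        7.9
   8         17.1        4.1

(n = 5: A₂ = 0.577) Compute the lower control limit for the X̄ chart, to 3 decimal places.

13.602

X̄̄ = (15.9 + 18.1 + 16.4 + 15.8 + 16.9 + 15.6 + 18.0 + 17.1) / 8 = 133.8000 / 8 = 16.7250
R̄ = (4.8 + 5.9 + 5.0 + 4.8 + 5.6 + 5.2 + 7.9 + 4.1) / 8 = 43.3000 / 8 = 5.4125
LCL = X̄̄ − A₂·R̄ = 16.7250 − 0.577 × 5.4125 = 13.6020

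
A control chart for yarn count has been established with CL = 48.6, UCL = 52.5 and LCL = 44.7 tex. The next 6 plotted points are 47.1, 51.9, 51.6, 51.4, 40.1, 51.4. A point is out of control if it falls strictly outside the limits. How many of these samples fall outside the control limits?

1

Compare each point to [44.7, 52.5]: sample 5 = 40.1 < LCL.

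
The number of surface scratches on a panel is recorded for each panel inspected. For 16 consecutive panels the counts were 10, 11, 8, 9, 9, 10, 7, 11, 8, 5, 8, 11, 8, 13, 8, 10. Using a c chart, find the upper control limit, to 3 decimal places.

c̄ = (10 + 11 + 8 + 9 + 9 + 10 + 7 + 11 + 8 + 5 + 8 + 11 + 8 + 13 + 8 + 10) / 16 = 146 / 16 = 9.1250
UCL = c̄ + 3√c̄ = 9.1250 + 3 × √9.1250 = 9.1250 + 3 × 3.0208 = 18.1873

18.187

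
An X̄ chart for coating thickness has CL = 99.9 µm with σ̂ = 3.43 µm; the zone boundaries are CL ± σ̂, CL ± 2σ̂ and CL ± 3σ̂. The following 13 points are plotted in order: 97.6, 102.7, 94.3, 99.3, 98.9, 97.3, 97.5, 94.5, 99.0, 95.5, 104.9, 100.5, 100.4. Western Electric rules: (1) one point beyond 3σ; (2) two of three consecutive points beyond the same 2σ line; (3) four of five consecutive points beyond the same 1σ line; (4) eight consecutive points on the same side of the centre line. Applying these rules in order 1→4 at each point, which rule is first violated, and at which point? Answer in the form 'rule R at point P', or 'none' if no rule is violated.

Zone of each point (C = within 1σ̂, B = 1σ̂–2σ̂, A = 2σ̂–3σ̂, * = beyond 3σ̂; sign = side of CL): 1:-C, 2:+C, 3:-B, 4:-C, 5:-C, 6:-C, 7:-C, 8:-B, 9:-C, 10:-B, 11:+B, 12:+C, 13:+C
Rule 4 (eight consecutive points on the same side of the centre line) is satisfied at point 10.

rule 4 at point 10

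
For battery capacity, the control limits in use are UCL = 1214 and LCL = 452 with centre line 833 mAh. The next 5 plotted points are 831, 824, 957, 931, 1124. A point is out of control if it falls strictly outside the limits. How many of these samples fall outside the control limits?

0

All 5 points lie within [452, 1214].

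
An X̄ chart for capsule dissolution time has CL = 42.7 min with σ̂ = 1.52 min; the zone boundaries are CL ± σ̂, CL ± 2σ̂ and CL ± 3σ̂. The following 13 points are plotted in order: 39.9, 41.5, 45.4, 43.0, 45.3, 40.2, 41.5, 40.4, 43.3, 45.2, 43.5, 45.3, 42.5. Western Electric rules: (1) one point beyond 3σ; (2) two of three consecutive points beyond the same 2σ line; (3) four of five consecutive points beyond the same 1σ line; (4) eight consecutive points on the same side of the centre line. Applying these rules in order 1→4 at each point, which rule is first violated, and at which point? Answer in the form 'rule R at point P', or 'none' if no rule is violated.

none

Zone of each point (C = within 1σ̂, B = 1σ̂–2σ̂, A = 2σ̂–3σ̂, * = beyond 3σ̂; sign = side of CL): 1:-B, 2:-C, 3:+B, 4:+C, 5:+B, 6:-B, 7:-C, 8:-B, 9:+C, 10:+B, 11:+C, 12:+B, 13:-C
No rule fires across all 13 points.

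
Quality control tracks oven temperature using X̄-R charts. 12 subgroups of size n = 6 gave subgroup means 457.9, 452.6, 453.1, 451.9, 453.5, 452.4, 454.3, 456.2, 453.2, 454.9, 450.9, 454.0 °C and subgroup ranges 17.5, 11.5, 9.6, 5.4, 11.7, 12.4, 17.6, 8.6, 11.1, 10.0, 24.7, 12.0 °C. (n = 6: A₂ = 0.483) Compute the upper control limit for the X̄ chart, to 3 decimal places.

459.864

X̄̄ = (457.9 + 452.6 + 453.1 + 451.9 + 453.5 + 452.4 + 454.3 + 456.2 + 453.2 + 454.9 + 450.9 + 454.0) / 12 = 5444.9000 / 12 = 453.7417
R̄ = (17.5 + 11.5 + 9.6 + 5.4 + 11.7 + 12.4 + 17.6 + 8.6 + 11.1 + 10.0 + 24.7 + 12.0) / 12 = 152.1000 / 12 = 12.6750
UCL = X̄̄ + A₂·R̄ = 453.7417 + 0.483 × 12.6750 = 459.8637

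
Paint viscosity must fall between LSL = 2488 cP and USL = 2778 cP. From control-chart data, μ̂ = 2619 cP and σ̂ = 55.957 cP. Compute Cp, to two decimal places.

0.86

Cp = (USL − LSL) / (6σ̂) = (2778 − 2488) / (6 × 55.957) = 290.0000 / 335.7420 = 0.8638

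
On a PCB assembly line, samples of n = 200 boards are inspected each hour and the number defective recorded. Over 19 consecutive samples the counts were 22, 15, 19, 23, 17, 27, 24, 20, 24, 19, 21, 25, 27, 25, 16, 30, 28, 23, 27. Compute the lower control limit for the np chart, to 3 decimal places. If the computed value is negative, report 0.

9.270

p̄ = Σdᵢ / (k·n) = 432 / (19 × 200) = 0.11368
LCL = np̄ − 3·√(np̄(1−p̄)) = 22.7368 − 3 × 4.4891 = 9.2695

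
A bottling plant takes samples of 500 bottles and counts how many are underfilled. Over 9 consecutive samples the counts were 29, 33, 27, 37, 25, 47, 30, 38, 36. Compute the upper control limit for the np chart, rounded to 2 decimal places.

p̄ = Σdᵢ / (k·n) = 302 / (9 × 500) = 0.06711
UCL = np̄ + 3·√(np̄(1−p̄)) = 33.5556 + 3 × √(33.5556×0.93289) = 33.5556 + 3 × 5.5950 = 50.3404

50.34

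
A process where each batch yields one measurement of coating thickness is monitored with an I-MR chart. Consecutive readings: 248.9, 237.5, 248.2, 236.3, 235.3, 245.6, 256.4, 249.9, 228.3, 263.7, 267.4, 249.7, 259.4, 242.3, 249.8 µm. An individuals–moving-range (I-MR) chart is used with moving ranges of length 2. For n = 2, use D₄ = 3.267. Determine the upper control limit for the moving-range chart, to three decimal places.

Moving ranges: 11.4, 10.7, 11.9, 1.0, 10.3, 10.8, 6.5, 21.6, 35.4, 3.7, 17.7, 9.7, 17.1, 7.5; M̄R̄ = 175.3000 / 14 = 12.5214
UCL_MR = D₄·M̄R̄ = 3.267 × 12.5214 = 40.9075

40.908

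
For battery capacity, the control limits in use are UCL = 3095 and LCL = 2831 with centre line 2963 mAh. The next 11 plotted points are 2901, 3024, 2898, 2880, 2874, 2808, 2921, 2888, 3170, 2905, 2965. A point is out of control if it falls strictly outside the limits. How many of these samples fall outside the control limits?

Compare each point to [2831, 3095]: sample 6 = 2808 < LCL; sample 9 = 3170 > UCL.

2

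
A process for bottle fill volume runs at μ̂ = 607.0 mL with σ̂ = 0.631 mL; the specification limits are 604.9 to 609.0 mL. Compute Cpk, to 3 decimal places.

1.057

Cpu = (USL − μ̂) / (3σ̂) = (609.0 − 607.0) / (3 × 0.631) = 1.0565; Cpl = (μ̂ − LSL) / (3σ̂) = (607.0 − 604.9) / (3 × 0.631) = 1.1094; Cpk = min(Cpu, Cpl) = 1.0565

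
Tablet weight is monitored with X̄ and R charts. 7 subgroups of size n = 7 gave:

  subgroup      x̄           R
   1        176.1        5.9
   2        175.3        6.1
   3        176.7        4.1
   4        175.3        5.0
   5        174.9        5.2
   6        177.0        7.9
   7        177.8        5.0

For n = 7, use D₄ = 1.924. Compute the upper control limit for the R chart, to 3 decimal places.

R̄ = (5.9 + 6.1 + 4.1 + 5.0 + 5.2 + 7.9 + 5.0) / 7 = 39.2000 / 7 = 5.6000
UCL_R = D₄·R̄ = 1.924 × 5.6000 = 10.7744

10.774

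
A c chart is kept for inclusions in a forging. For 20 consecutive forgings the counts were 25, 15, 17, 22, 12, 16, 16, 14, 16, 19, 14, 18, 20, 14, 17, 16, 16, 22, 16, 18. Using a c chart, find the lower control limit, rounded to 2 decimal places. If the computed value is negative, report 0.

4.73

c̄ = (25 + 15 + 17 + 22 + 12 + 16 + 16 + 14 + 16 + 19 + 14 + 18 + 20 + 14 + 17 + 16 + 16 + 22 + 16 + 18) / 20 = 343 / 20 = 17.1500
LCL = c̄ − 3√c̄ = 17.1500 − 3 × 4.1413 = 4.7262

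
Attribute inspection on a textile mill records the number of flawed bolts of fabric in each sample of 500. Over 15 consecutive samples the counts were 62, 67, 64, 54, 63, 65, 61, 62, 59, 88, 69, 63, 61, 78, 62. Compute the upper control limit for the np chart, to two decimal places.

87.79

p̄ = Σdᵢ / (k·n) = 978 / (15 × 500) = 0.13040
UCL = np̄ + 3·√(np̄(1−p̄)) = 65.2000 + 3 × √(65.2000×0.86960) = 65.2000 + 3 × 7.5298 = 87.7894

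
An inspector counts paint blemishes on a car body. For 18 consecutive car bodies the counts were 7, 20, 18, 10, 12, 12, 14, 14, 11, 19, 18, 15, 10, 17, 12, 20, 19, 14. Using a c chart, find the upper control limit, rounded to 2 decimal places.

c̄ = (7 + 20 + 18 + 10 + 12 + 12 + 14 + 14 + 11 + 19 + 18 + 15 + 10 + 17 + 12 + 20 + 19 + 14) / 18 = 262 / 18 = 14.5556
UCL = c̄ + 3√c̄ = 14.5556 + 3 × √14.5556 = 14.5556 + 3 × 3.8152 = 26.0011

26.00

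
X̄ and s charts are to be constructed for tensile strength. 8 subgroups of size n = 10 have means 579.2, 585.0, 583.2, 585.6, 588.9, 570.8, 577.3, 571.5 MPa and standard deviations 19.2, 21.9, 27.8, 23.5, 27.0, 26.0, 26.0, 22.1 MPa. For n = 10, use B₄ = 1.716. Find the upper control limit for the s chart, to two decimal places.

41.51

s̄ = (19.2 + 21.9 + 27.8 + 23.5 + 27.0 + 26.0 + 26.0 + 22.1) / 8 = 24.1875
UCL_s = B₄·s̄ = 1.716 × 24.1875 = 41.5057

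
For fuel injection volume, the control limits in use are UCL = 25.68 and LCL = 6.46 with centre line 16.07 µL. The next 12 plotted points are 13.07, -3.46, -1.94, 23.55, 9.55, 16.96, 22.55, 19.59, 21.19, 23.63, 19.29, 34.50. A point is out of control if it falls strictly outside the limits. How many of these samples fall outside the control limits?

Compare each point to [6.46, 25.68]: sample 2 = -3.46 < LCL; sample 3 = -1.94 < LCL; sample 12 = 34.50 > UCL.

3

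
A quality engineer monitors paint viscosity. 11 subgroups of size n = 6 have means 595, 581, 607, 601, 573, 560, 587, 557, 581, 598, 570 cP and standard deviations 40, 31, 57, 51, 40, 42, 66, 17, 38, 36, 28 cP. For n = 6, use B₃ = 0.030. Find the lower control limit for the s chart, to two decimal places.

s̄ = (40 + 31 + 57 + 51 + 40 + 42 + 66 + 17 + 38 + 36 + 28) / 11 = 40.5455
LCL_s = B₃·s̄ = 0.030 × 40.5455 = 1.2164

1.22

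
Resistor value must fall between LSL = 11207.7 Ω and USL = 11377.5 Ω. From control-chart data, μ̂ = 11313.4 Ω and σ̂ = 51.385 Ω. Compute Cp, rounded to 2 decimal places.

Cp = (USL − LSL) / (6σ̂) = (11377.5 − 11207.7) / (6 × 51.385) = 169.8000 / 308.3100 = 0.5507

0.55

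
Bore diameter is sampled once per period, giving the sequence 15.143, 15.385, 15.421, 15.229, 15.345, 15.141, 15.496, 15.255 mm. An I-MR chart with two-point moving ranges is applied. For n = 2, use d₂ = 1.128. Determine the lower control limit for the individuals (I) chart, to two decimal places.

X̄ = (15.143 + 15.385 + 15.421 + 15.229 + 15.345 + 15.141 + 15.496 + 15.255) / 8 = 15.3019
Moving ranges: 0.242, 0.036, 0.192, 0.116, 0.204, 0.355, 0.241; M̄R̄ = 1.3860 / 7 = 0.1980
LCL = X̄ − 3·M̄R̄/d₂ = 15.3019 − 3 × 0.1980 / 1.128 = 14.7753

14.78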